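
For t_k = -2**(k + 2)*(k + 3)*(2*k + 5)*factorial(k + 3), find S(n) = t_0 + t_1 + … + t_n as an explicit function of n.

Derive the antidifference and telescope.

S(n) = -8*2**n*n*factorial(n + 4) - 16*2**n*factorial(n + 4) + 24

The ratio is (k + 4)**2*(4*k + 14)/((k + 3)*(2*k + 5)).
Factor: A=2*k + 8; B=1; C=k**2 + 11*k/2 + 15/2.
Key eq: (2*k + 8)·f(k+1) = (1)·f(k) + (k**2 + 11*k/2 + 15/2).
From deg A=1, deg B=0, deg C=2: d=1.
Match coefficients ⇒ f(k) = (k + 1)/2.
R(k) = B(k−1)·f(k)/C(k) = (k + 1)/((k + 3)*(2*k + 5)); s_k = R·t_k = -2**(k + 2)*(k + 1)*factorial(k + 3).
s_(k+1) − s_k = -2**(k + 2)*(k + 3)*(2*k + 5)*factorial(k + 3) = t_k.
Evaluate: s_(n+1) = -2**(n + 3)*(n + 2)*factorial(n + 4); subtract s_(0) = -24 ⇒ S(n) = -8*2**n*n*factorial(n + 4) - 16*2**n*factorial(n + 4) + 24.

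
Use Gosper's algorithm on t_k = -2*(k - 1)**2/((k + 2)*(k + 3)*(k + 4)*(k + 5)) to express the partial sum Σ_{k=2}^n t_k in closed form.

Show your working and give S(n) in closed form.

r(k) = k**2*(k + 2)/((k - 1)**2*(k + 6)) after simplifying.
Gosper form: A/B · C(k+1)/C(k) with A=k + 2, B=k + 6, C=k**2 - 2*k + 1.
Solve (k + 2)·f(k+1) − (k + 5)·f(k) = k**2 - 2*k + 1.
Degrees (1,1,2) ⇒ d ≤ 3.
Solving with deg f ≤ 3: f(k) = k*(k**2 - 3*k + 8)/12.
Then R = B(k−1)f/C = k*(k + 5)*(k**2 - 3*k + 8)/(12*(k - 1)**2), so s_k = R(k)·t_k = k*(-k**2 + 3*k - 8)/(6*(k**3 + 9*k**2 + 26*k + 24)).
s_(k+1) − s_k = 2*(-k**2 + 2*k - 1)/(k**4 + 14*k**3 + 71*k**2 + 154*k + 120) = t_k.
Evaluate: s_(n+1) = (-n**3 - 5*n - 6)/(6*(n**3 + 12*n**2 + 47*n + 60)); subtract s_(2) = -1/60 ⇒ S(n) = n*(-3*n**2 + 4*n - 1)/(20*(n**3 + 12*n**2 + 47*n + 60)).

S(n) = n*(-3*n**2 + 4*n - 1)/(20*(n**3 + 12*n**2 + 47*n + 60))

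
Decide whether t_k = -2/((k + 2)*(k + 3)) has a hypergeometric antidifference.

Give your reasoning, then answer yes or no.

Compute t_(k+1)/t_k: get (k + 2)/(k + 4).
Take A(k)=k + 2, B(k)=k + 4, C(k)=1.
Key eq: (k + 2)·f(k+1) = (k + 3)·f(k) + (1).
From deg A=1, deg B=1, deg C=0: d=1.
Match coefficients ⇒ f(k) = k/2.
Get s_k = R·t_k = -k/(k + 2) with R(k) = B(k−1)f(k)/C(k) = k*(k + 3)/2.
Δs = -2/(k**2 + 5*k + 6), as required.

Yes. s_k = -k/(k + 2).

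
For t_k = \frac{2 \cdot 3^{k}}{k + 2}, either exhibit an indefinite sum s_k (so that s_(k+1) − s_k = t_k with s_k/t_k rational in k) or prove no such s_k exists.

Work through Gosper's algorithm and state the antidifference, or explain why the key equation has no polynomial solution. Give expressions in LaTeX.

no hypergeometric antidifference exists

Compute t_(k+1)/t_k: get 3*(k + 2)/(k + 3).
Factor: A=3*k + 6; B=k + 3; C=1.
Solve (3*k + 6)·f(k+1) − (k + 2)·f(k) = 1.
d = -1 from the (1,1,0) case.
Negative degree bound (-1): no f exists, t_k not Gosper-summable.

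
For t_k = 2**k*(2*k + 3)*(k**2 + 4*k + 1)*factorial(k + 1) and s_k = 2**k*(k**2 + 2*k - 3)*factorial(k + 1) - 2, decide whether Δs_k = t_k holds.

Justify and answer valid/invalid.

Valid — Δs_k = t_k.

s_(k+1) = 2**(k + 1)*(2*k + (k + 1)**2 - 1)*factorial(k + 2) - 2
s_(k+1) − s_k = 2**k*(2*k + 3)*(k**2 + 4*k + 1)*factorial(k + 1)
(s_(k+1) − s_k) − t_k = 0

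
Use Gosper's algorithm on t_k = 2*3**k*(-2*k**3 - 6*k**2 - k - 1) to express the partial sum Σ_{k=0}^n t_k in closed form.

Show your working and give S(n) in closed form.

S(n) = -6*3**n*n**3 - 9*3**n*n**2 - 3*3**n*n - 3*3**n + 1

Step 1: r(k) = 3*(2*k**3 + 12*k**2 + 19*k + 10)/(2*k**3 + 6*k**2 + k + 1).
Gosper form: A/B · C(k+1)/C(k) with A=3, B=1, C=k**3 + 3*k**2 + k/2 + 1/2.
Set up (3)·f(k+1) − (1)·f(k) − (k**3 + 3*k**2 + k/2 + 1/2) = 0.
Bound: deg f ≤ 3.
Solve for f: f(k) = (2*k**3 - 3*k**2 + k + 1)/4 (degree 3 ≤ 3).
R(k) = B(k−1)·f(k)/C(k) = (2*k**3 - 3*k**2 + k + 1)/(2*(2*k**3 + 6*k**2 + k + 1)); s_k = R·t_k = 3**k*(-2*k**3 + 3*k**2 - k - 1).
Δs = 2*3**k*(-2*k**3 - 6*k**2 - k - 1), as required.
Σ_(k=0)^n t_k = s_(n+1) − s_(0) = (3**(n + 1)*(-2*n**3 - 3*n**2 - n - 1)) − (-1), i.e. -6*3**n*n**3 - 9*3**n*n**2 - 3*3**n*n - 3*3**n + 1.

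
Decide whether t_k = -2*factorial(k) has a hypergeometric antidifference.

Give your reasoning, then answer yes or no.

Ratio r(k) = k + 1.
Normal form (A,B,C) = (k + 1, 1, 1).
f must satisfy (k + 1)·f(k+1) − (1)·f(k) = 1.
From deg A=1, deg B=0, deg C=0: d=-1.
Negative degree bound (-1): no f exists, t_k not Gosper-summable.

No. Not Gosper-summable.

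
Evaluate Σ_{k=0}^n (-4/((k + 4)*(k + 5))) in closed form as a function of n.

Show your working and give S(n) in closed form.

Ratio r(k) = (k + 4)/(k + 6).
Factor: A=k + 4; B=k + 6; C=1.
f must satisfy (k + 4)·f(k+1) − (k + 5)·f(k) = 1.
deg f ≤ 1 (via 1,1,0).
Coefficient equations give f(k) = k/4.
Certificate R = B(k−1)f/C = k*(k + 5)/4 gives s_k = -k/(k + 4).
Δs = -4/(k**2 + 9*k + 20), as required.
Σ_(k=0)^n t_k = s_(n+1) − s_(0) = ((-n - 1)/(n + 5)) − (0), i.e. (-n - 1)/(n + 5).

S(n) = (-n - 1)/(n + 5)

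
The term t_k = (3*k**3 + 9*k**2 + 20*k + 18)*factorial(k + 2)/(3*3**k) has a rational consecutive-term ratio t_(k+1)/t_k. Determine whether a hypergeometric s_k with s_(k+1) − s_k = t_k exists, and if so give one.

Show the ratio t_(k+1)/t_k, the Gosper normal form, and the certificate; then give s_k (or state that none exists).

s_k = (3*k**2 + 3*k - 4)*factorial(k + 2)/3**k

The ratio is (3*k**4 + 27*k**3 + 101*k**2 + 191*k + 150)/(3*(3*k**3 + 9*k**2 + 20*k + 18)).
A = k/3 + 1, B = 1, C = k**3 + 3*k**2 + 20*k/3 + 6.
Key eq: (k/3 + 1)·f(k+1) = (1)·f(k) + (k**3 + 3*k**2 + 20*k/3 + 6).
Degrees (1,0,3) ⇒ d ≤ 2.
A polynomial solution: f(k) = 3*k**2 + 3*k - 4.
So s_k = (B(k−1)f/C)·t_k = (3*(3*k**2 + 3*k - 4)/(3*k**3 + 9*k**2 + 20*k + 18))·t_k = (3*k**2 + 3*k - 4)*factorial(k + 2)/3**k.
Check: Δs_k = (3*k**3 + 9*k**2 + 20*k + 18)*factorial(k + 2)/(3*3**k). ✓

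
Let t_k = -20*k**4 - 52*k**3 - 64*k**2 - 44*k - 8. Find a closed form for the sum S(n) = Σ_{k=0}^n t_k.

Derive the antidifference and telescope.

Compute t_(k+1)/t_k: get (5*k**4 + 33*k**3 + 85*k**2 + 102*k + 47)/(5*k**4 + 13*k**3 + 16*k**2 + 11*k + 2).
Gosper form: A/B · C(k+1)/C(k) with A=1, B=1, C=k**4 + 13*k**3/5 + 16*k**2/5 + 11*k/5 + 2/5.
Key eq: (1)·f(k+1) = (1)·f(k) + (k**4 + 13*k**3/5 + 16*k**2/5 + 11*k/5 + 2/5).
d = 5 from the (0,0,4) case.
Solving with deg f ≤ 5: f(k) = k*(4*k**4 + 3*k**3 + 2*k**2 + 3*k - 4)/20.
Certificate R = B(k−1)f/C = k*(4*k**4 + 3*k**3 + 2*k**2 + 3*k - 4)/(4*(5*k**4 + 13*k**3 + 16*k**2 + 11*k + 2)) gives s_k = k*(-4*k**4 - 3*k**3 - 2*k**2 - 3*k + 4).
Check: Δs_k = -20*k**4 - 52*k**3 - 64*k**2 - 44*k - 8. ✓
Σ_(k=0)^n t_k = s_(n+1) − s_(0) = (-4*n**5 - 23*n**4 - 54*n**3 - 67*n**2 - 40*n - 8) − (0), i.e. -4*n**5 - 23*n**4 - 54*n**3 - 67*n**2 - 40*n - 8.

S(n) = -4*n**5 - 23*n**4 - 54*n**3 - 67*n**2 - 40*n - 8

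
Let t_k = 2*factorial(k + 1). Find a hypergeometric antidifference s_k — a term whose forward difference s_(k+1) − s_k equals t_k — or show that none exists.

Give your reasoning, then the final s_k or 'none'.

Ratio r(k) = k + 2.
So A=k + 2 and B=1, with C=1.
Key eq: (k + 2)·f(k+1) = (1)·f(k) + (1).
From deg A=1, deg B=0, deg C=0: d=-1.
d = -1 < 0 ⇒ no nonzero polynomial f; not summable.

none — t_k is not Gosper-summable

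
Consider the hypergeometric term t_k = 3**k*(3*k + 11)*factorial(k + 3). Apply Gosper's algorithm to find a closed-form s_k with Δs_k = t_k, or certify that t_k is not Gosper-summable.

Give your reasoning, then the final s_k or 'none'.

s_k = 3**k*factorial(k + 3)

Ratio r(k) = 3*(k + 4)*(3*k + 14)/(3*k + 11).
So A=3*k + 12 and B=1, with C=k + 11/3.
Set up (3*k + 12)·f(k+1) − (1)·f(k) − (k + 11/3) = 0.
deg f ≤ 0 (via 1,0,1).
Coefficient equations give f(k) = 1/3.
Then R = B(k−1)f/C = 1/(3*k + 11), so s_k = R(k)·t_k = 3**k*factorial(k + 3).
s_(k+1) − s_k = 3**k*(3*k + 11)*factorial(k + 3) = t_k.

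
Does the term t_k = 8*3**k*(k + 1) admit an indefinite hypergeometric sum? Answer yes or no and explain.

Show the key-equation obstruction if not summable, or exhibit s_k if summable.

Yes. s_k = 3**k*(4*k - 2).

t_(k+1)/t_k = 3*(k + 2)/(k + 1).
A = 3, B = 1, C = k + 1.
Solve (3)·f(k+1) − (1)·f(k) = k + 1.
From deg A=0, deg B=0, deg C=1: d=1.
A polynomial solution: f(k) = (2*k - 1)/4.
Certificate R = B(k−1)f/C = (2*k - 1)/(4*(k + 1)) gives s_k = 3**k*(4*k - 2).
Δs = 8*3**k*(k + 1), as required.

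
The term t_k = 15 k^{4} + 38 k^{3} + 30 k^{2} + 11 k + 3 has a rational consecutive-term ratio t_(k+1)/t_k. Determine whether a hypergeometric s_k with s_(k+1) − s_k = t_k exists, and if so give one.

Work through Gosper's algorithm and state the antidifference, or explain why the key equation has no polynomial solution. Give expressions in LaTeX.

s_k = k \left(3 k^{4} + 2 k^{3} - 4 k^{2} + 2\right)

Step 1: r(k) = (15*k**4 + 98*k**3 + 234*k**2 + 245*k + 97)/(15*k**4 + 38*k**3 + 30*k**2 + 11*k + 3).
Factor: A=1; B=1; C=k**4 + 38*k**3/15 + 2*k**2 + 11*k/15 + 1/5.
Need (1)·f(k+1) − (1)·f(k) = k**4 + 38*k**3/15 + 2*k**2 + 11*k/15 + 1/5.
d = 5 from the (0,0,4) case.
Match coefficients ⇒ f(k) = k*(3*k**4 + 2*k**3 - 4*k**2 + 2)/15.
Then R = B(k−1)f/C = k*(3*k**4 + 2*k**3 - 4*k**2 + 2)/(15*k**4 + 38*k**3 + 30*k**2 + 11*k + 3), so s_k = R(k)·t_k = k*(3*k**4 + 2*k**3 - 4*k**2 + 2).
s_(k+1) − s_k = 15*k**4 + 38*k**3 + 30*k**2 + 11*k + 3 = t_k.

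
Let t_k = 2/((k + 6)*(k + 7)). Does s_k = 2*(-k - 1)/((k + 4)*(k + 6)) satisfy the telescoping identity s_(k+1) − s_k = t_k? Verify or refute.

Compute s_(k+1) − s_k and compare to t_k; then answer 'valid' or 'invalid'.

Invalid: residual 6*(-2*k - 11)/(k**4 + 22*k**3 + 179*k**2 + 638*k + 840) ≠ 0.

s_(k+1) = 2*(-k - 2)/((k + 5)*(k + 7))
s_(k+1) − s_k = 2*(k**2 + 3*k - 13)/(k**4 + 22*k**3 + 179*k**2 + 638*k + 840)
(s_(k+1) − s_k) − t_k = 6*(-2*k - 11)/(k**4 + 22*k**3 + 179*k**2 + 638*k + 840)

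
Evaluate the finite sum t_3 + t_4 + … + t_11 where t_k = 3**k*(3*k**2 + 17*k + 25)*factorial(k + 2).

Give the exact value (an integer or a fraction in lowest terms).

Σ = 648621655550652600

r(k) = 3*(3*k**3 + 32*k**2 + 114*k + 135)/(3*k**2 + 17*k + 25) after simplifying.
Take A(k)=3*k + 9, B(k)=1, C(k)=k**2 + 17*k/3 + 25/3.
Key eq: (3*k + 9)·f(k+1) = (1)·f(k) + (k**2 + 17*k/3 + 25/3).
From deg A=1, deg B=0, deg C=2: d=1.
Solving with deg f ≤ 1: f(k) = (k + 2)/3.
So s_k = (B(k−1)f/C)·t_k = ((k + 2)/(3*k**2 + 17*k + 25))·t_k = 3**k*(k + 2)*factorial(k + 2).
Verify: 3**k*(3*k**2 + 17*k + 25)*factorial(k + 2) matches t_k.
Evaluate s at k=12 and k=3: 648621655550668800 and 16200; difference 648621655550652600.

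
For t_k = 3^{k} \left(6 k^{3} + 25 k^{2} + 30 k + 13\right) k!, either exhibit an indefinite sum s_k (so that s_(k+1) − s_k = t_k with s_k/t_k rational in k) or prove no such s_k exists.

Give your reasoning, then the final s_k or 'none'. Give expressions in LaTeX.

s_k = 3^{k} \left(2 k^{2} + 3 k - 1\right) k!

Ratio r(k) = 3*(6*k**4 + 49*k**3 + 141*k**2 + 172*k + 74)/(6*k**3 + 25*k**2 + 30*k + 13).
So A=3*k + 3 and B=1, with C=k**3 + 25*k**2/6 + 5*k + 13/6.
Key eq: (3*k + 3)·f(k+1) = (1)·f(k) + (k**3 + 25*k**2/6 + 5*k + 13/6).
Bound: deg f ≤ 2.
Solve for f: f(k) = (2*k**2 + 3*k - 1)/6 (degree 2 ≤ 2).
So s_k = (B(k−1)f/C)·t_k = ((2*k**2 + 3*k - 1)/(6*k**3 + 25*k**2 + 30*k + 13))·t_k = 3**k*(2*k**2 + 3*k - 1)*factorial(k).
Verify: 3**k*(6*k**3 + 25*k**2 + 30*k + 13)*factorial(k) matches t_k.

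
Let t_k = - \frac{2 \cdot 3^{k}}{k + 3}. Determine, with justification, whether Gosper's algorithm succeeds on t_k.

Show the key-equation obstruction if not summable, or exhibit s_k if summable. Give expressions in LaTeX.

No — t_k has no hypergeometric antidifference.

Ratio r(k) = 3*(k + 3)/(k + 4).
Gosper form: A/B · C(k+1)/C(k) with A=3*k + 9, B=k + 4, C=1.
Set up (3*k + 9)·f(k+1) − (k + 3)·f(k) − (1) = 0.
d = -1 from the (1,1,0) case.
Negative degree bound (-1): no f exists, t_k not Gosper-summable.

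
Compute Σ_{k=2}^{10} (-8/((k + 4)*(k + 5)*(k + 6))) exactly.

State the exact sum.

Ratio r(k) = (k + 4)/(k + 7).
So A=k + 4 and B=k + 7, with C=1.
Solve (k + 4)·f(k+1) − (k + 6)·f(k) = 1.
Degrees (1,1,0) ⇒ d ≤ 2.
Coefficient equations give f(k) = k*(k + 9)/40.
Then R = B(k−1)f/C = k*(k + 6)*(k + 9)/40, so s_k = R(k)·t_k = k*(-k - 9)/(5*(k + 4)*(k + 5)).
Δs = -8/(k**3 + 15*k**2 + 74*k + 120), as required.
Evaluate s at k=11 and k=2: -11/60 and -11/105; difference -11/140.

Σ = -11/140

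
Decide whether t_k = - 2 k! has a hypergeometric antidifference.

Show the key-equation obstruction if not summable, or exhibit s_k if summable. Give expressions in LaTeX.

No — key equation has no polynomial f.

Step 1: r(k) = k + 1.
Factor: A=k + 1; B=1; C=1.
Set up (k + 1)·f(k+1) − (1)·f(k) − (1) = 0.
d = -1 from the (1,0,0) case.
Negative degree bound (-1): no f exists, t_k not Gosper-summable.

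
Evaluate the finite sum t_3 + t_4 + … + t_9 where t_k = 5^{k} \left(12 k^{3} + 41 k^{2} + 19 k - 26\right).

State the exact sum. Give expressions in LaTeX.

Σ = 27890618000

Compute t_(k+1)/t_k: get 5*(12*k**3 + 77*k**2 + 137*k + 46)/(12*k**3 + 41*k**2 + 19*k - 26).
Normal form (A,B,C) = (5, 1, k**3 + 41*k**2/12 + 19*k/12 - 13/6).
Key eq: (5)·f(k+1) = (1)·f(k) + (k**3 + 41*k**2/12 + 19*k/12 - 13/6).
d = 3 from the (0,0,3) case.
Coefficient equations give f(k) = (3*k**3 - k**2 - 4*k - 4)/12.
Certificate R = B(k−1)f/C = (3*k**3 - k**2 - 4*k - 4)/(12*k**3 + 41*k**2 + 19*k - 26) gives s_k = 5**k*(3*k**3 - k**2 - 4*k - 4).
s_(k+1) − s_k = 5**k*(12*k**3 + 41*k**2 + 19*k - 26) = t_k.
Telescoping: Σ = s_(10) − s_(3) = 27890625000 − (7000) = 27890618000.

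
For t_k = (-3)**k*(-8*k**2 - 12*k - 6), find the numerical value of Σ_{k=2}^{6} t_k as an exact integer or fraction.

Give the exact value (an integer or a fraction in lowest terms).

Compute t_(k+1)/t_k: get 3*(-4*k**2 - 14*k - 13)/(4*k**2 + 6*k + 3).
So A=-3 and B=1, with C=k**2 + 3*k/2 + 3/4.
f must satisfy (-3)·f(k+1) − (1)·f(k) = k**2 + 3*k/2 + 3/4.
deg f ≤ 2 (via 0,0,2).
Coefficient equations give f(k) = -k**2/4.
So s_k = (B(k−1)f/C)·t_k = (-k**2/(4*k**2 + 6*k + 3))·t_k = 2*(-3)**k*k**2.
Δs = 2*(-3)**k*(-k**2 - 3*(k + 1)**2), as required.
Σ_(k=2)^(6) t_k = s_(7) − s_(2) = -214326 − (72) = -214398.

Σ = -214398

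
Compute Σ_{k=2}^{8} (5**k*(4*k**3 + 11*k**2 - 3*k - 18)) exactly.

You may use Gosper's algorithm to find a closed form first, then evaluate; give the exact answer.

Σ = 1226562550

Step 1: r(k) = 5*(4*k**3 + 23*k**2 + 31*k - 6)/(4*k**3 + 11*k**2 - 3*k - 18).
Normal form (A,B,C) = (5, 1, k**3 + 11*k**2/4 - 3*k/4 - 9/2).
Need (5)·f(k+1) − (1)·f(k) = k**3 + 11*k**2/4 - 3*k/4 - 9/2.
d = 3 from the (0,0,3) case.
Solve for f: f(k) = (k**3 - k**2 - 2*k - 2)/4 (degree 3 ≤ 3).
R(k) = B(k−1)·f(k)/C(k) = (k**3 - k**2 - 2*k - 2)/((k + 2)*(4*k**2 + 3*k - 9)); s_k = R·t_k = 5**k*(k**3 - k**2 - 2*k - 2).
s_(k+1) − s_k = 5**k*(4*k**3 + 11*k**2 - 3*k - 18) = t_k.
Telescoping: Σ = s_(9) − s_(2) = 1226562500 − (-50) = 1226562550.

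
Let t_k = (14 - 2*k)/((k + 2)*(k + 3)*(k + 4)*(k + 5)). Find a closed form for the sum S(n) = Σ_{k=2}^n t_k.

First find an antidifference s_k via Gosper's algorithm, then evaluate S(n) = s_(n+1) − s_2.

S(n) = (n**3 + 12*n**2 + 107*n - 120)/(60*(n**3 + 12*n**2 + 47*n + 60))

Ratio r(k) = (k - 6)*(k + 2)/((k - 7)*(k + 6)).
Gosper form: A/B · C(k+1)/C(k) with A=k + 2, B=k + 6, C=k - 7.
Solve (k + 2)·f(k+1) − (k + 5)·f(k) = k - 7.
Degrees (1,1,1) ⇒ d ≤ 3.
Match coefficients ⇒ f(k) = -k*(k**2 + 9*k + 32)/12.
Then R = B(k−1)f/C = -k*(k + 5)*(k**2 + 9*k + 32)/(12*(k - 7)), so s_k = R(k)·t_k = k*(k**2 + 9*k + 32)/(6*(k + 2)*(k + 3)*(k + 4)).
Verify: 2*(7 - k)/(k**4 + 14*k**3 + 71*k**2 + 154*k + 120) matches t_k.
Telescope: S(n) = s_(n+1) − s_(2) = (n**3 + 12*n**2 + 53*n + 42)/(6*(n**3 + 12*n**2 + 47*n + 60)) − (3/20) = (n**3 + 12*n**2 + 107*n - 120)/(60*(n**3 + 12*n**2 + 47*n + 60)).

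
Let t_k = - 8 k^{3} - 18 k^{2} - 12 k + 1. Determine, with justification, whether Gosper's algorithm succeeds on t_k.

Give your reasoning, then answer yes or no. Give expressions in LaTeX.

Compute t_(k+1)/t_k: get (8*k**3 + 42*k**2 + 72*k + 37)/(8*k**3 + 18*k**2 + 12*k - 1).
So A=1 and B=1, with C=k**3 + 9*k**2/4 + 3*k/2 - 1/8.
Set up (1)·f(k+1) − (1)·f(k) − (k**3 + 9*k**2/4 + 3*k/2 - 1/8) = 0.
From deg A=0, deg B=0, deg C=3: d=4.
Match coefficients ⇒ f(k) = k*(2*k**3 + 2*k**2 - k - 4)/8.
So s_k = (B(k−1)f/C)·t_k = (k*(2*k**3 + 2*k**2 - k - 4)/(8*k**3 + 18*k**2 + 12*k - 1))·t_k = k*(-2*k**3 - 2*k**2 + k + 4).
Δs = -8*k**3 - 18*k**2 - 12*k + 1, as required.

Yes. s_k = k \left(- 2 k^{3} - 2 k^{2} + k + 4\right).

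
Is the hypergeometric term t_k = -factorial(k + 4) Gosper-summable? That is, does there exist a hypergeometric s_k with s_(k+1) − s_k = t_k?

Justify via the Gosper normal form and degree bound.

r(k) = k + 5 after simplifying.
So A=k + 5 and B=1, with C=1.
f must satisfy (k + 5)·f(k+1) − (1)·f(k) = 1.
Degrees (1,0,0) ⇒ d ≤ -1.
Negative degree bound (-1): no f exists, t_k not Gosper-summable.

No — t_k has no hypergeometric antidifference.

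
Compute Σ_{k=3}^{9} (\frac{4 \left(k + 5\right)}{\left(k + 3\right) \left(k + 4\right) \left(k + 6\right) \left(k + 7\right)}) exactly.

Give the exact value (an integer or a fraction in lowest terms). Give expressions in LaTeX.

Σ = 77/2808

Ratio r(k) = (k + 3)*(k + 6)**2/((k + 5)**2*(k + 8)).
Normal form (A,B,C) = (k + 3, k + 8, k**2 + 10*k + 25).
Key eq: (k + 3)·f(k+1) = (k + 7)·f(k) + (k**2 + 10*k + 25).
Degrees (1,1,2) ⇒ d ≤ 4.
Match coefficients ⇒ f(k) = k*(k + 4)*(k + 5)*(k + 9)/36.
Then R = B(k−1)f/C = k*(k + 4)*(k + 7)*(k + 9)/(36*(k + 5)), so s_k = R(k)·t_k = k*(k + 9)/(9*(k**2 + 9*k + 18)).
Check: Δs_k = 4*(k + 5)/(k**4 + 20*k**3 + 145*k**2 + 450*k + 504). ✓
Evaluate s at k=10 and k=3: 95/936 and 2/27; difference 77/2808.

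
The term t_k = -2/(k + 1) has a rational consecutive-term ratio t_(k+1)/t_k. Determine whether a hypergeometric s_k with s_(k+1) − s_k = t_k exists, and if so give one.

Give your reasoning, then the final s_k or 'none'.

r(k) = (k + 1)/(k + 2) after simplifying.
Factor: A=k + 1; B=k + 2; C=1.
Solve (k + 1)·f(k+1) − (k + 1)·f(k) = 1.
d = 0 from the (1,1,0) case.
Put f(k) = c0: A·f(k+1) − B(k−1)·f(k) − C = -1; need -1 = 0 — inconsistent ⇒ no f, not summable.

not Gosper-summable; s_k does not exist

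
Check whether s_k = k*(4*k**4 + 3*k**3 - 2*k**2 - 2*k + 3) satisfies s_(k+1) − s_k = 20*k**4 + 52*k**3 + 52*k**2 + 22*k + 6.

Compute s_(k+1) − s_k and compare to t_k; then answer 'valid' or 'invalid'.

Valid: the claim telescopes to t_k.

s_(k+1) = 4*k**5 + 23*k**4 + 50*k**3 + 50*k**2 + 25*k + 6
s_(k+1) − s_k = 20*k**4 + 52*k**3 + 52*k**2 + 22*k + 6
(s_(k+1) − s_k) − t_k = 0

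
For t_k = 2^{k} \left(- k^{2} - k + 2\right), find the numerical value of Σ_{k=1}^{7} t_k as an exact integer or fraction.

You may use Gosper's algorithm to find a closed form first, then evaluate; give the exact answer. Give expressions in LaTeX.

Σ = -10752

The ratio is 2*k*(k + 3)/(k**2 + k - 2).
So A=2 and B=1, with C=k**2 + k - 2.
Set up (2)·f(k+1) − (1)·f(k) − (k**2 + k - 2) = 0.
d = 2 from the (0,0,2) case.
Coefficient equations give f(k) = (k - 2)*(k - 1).
R(k) = B(k−1)·f(k)/C(k) = (k - 2)/(k + 2); s_k = R·t_k = 2**k*(-k**2 + 3*k - 2).
s_(k+1) − s_k = 2**k*(-k**2 - k + 2) = t_k.
Sum = s_(8) − s_(1); s_(8) = -10752, s_(1) = 0 ⇒ -10752.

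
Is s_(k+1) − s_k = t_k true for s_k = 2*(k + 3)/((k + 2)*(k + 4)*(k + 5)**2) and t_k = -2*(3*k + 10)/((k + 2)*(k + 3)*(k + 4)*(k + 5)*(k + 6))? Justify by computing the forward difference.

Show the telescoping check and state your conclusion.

s_(k+1) = 2*(k + 4)/((k + 3)*(k + 5)*(k + 6)**2)
s_(k+1) − s_k = 2*((k + 2)*(k + 4)**2*(k + 5) - (k + 3)**2*(k + 6)**2)/((k + 2)*(k + 3)*(k + 4)*(k + 5)**2*(k + 6)**2)
(s_(k+1) − s_k) − t_k = 8*(2*k**2 + 17*k + 34)/(k**7 + 31*k**6 + 405*k**5 + 2885*k**4 + 12074*k**3 + 29604*k**2 + 39240*k + 21600)

Invalid: residual 8*(2*k**2 + 17*k + 34)/(k**7 + 31*k**6 + 405*k**5 + 2885*k**4 + 12074*k**3 + 29604*k**2 + 39240*k + 21600) ≠ 0.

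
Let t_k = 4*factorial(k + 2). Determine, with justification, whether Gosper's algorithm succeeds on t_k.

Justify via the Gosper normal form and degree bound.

r(k) = k + 3 after simplifying.
Take A(k)=k + 3, B(k)=1, C(k)=1.
f must satisfy (k + 3)·f(k+1) − (1)·f(k) = 1.
From deg A=1, deg B=0, deg C=0: d=-1.
d = -1 < 0 ⇒ no nonzero polynomial f; not summable.

No — key equation has no polynomial f.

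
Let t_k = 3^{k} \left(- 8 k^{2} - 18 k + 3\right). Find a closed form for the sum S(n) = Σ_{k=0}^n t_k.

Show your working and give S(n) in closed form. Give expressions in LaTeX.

S(n) = - 12 \cdot 3^{n} n^{2} - 15 \cdot 3^{n} n + 6 \cdot 3^{n} - 3

Step 1: r(k) = 3*(8*k**2 + 34*k + 23)/(8*k**2 + 18*k - 3).
Factor: A=3; B=1; C=k**2 + 9*k/4 - 3/8.
Key eq: (3)·f(k+1) = (1)·f(k) + (k**2 + 9*k/4 - 3/8).
deg f ≤ 2 (via 0,0,2).
Coefficient equations give f(k) = (4*k**2 - 3*k - 3)/8.
R(k) = B(k−1)·f(k)/C(k) = (4*k**2 - 3*k - 3)/(8*k**2 + 18*k - 3); s_k = R·t_k = 3**k*(-4*k**2 + 3*k + 3).
Check: Δs_k = 3**k*(-8*k**2 - 18*k + 3). ✓
Σ_(k=0)^n t_k = s_(n+1) − s_(0) = (3**(n + 1)*(-4*n**2 - 5*n + 2)) − (3), i.e. -12*3**n*n**2 - 15*3**n*n + 6*3**n - 3.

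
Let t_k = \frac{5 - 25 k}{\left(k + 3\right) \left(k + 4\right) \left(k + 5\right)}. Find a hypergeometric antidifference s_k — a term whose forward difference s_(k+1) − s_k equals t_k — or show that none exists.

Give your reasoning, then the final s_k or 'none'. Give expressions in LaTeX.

Ratio r(k) = (k + 3)*(5*k + 4)/((k + 6)*(5*k - 1)).
So A=k + 3 and B=k + 6, with C=k - 1/5.
f must satisfy (k + 3)·f(k+1) − (k + 5)·f(k) = k - 1/5.
deg f ≤ 2 (via 1,1,1).
Coefficient equations give f(k) = k*(7*k - 11)/60.
Then R = B(k−1)f/C = k*(k + 5)*(7*k - 11)/(12*(5*k - 1)), so s_k = R(k)·t_k = -5*k*(7*k - 11)/(12*(k + 3)*(k + 4)).
Check: Δs_k = 5*(1 - 5*k)/(k**3 + 12*k**2 + 47*k + 60). ✓

s_k = - \frac{5 k \left(7 k - 11\right)}{12 \left(k + 3\right) \left(k + 4\right)}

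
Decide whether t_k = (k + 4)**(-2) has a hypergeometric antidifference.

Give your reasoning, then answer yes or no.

No; the coefficient equations for f are inconsistent.

Ratio r(k) = (k + 4)**2/(k + 5)**2.
Factor: A=k**2 + 8*k + 16; B=k**2 + 10*k + 25; C=1.
f must satisfy (k**2 + 8*k + 16)·f(k+1) − (k**2 + 8*k + 16)·f(k) = 1.
Degrees (2,2,0) ⇒ d ≤ 0.
Generic f = c0 gives residual -1; -1 = 0 cannot hold, so t_k is not Gosper-summable.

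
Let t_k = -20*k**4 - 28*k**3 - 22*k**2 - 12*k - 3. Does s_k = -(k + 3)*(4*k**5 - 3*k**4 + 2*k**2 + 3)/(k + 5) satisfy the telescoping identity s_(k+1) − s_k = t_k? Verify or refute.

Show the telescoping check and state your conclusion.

Invalid: residual 2*(16*k**5 + 131*k**4 + 162*k**3 + 120*k**2 + 63*k + 12)/(k**2 + 11*k + 30) ≠ 0.

s_(k+1) = -(k + 4)*(4*(k + 1)**5 - 3*(k + 1)**4 + 2*(k + 1)**2 + 3)/(k + 6)
s_(k+1) − s_k = (-20*k**6 - 216*k**5 - 668*k**4 - 770*k**3 - 555*k**2 - 267*k - 66)/(k**2 + 11*k + 30)
(s_(k+1) − s_k) − t_k = 2*(16*k**5 + 131*k**4 + 162*k**3 + 120*k**2 + 63*k + 12)/(k**2 + 11*k + 30)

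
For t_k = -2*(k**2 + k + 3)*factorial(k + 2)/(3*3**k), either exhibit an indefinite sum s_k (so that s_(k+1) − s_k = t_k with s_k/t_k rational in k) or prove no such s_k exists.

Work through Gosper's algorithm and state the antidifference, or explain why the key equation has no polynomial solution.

s_k = -2*k*factorial(k + 2)/3**k

Ratio r(k) = (k + 3)*(k + (k + 1)**2 + 4)/(3*(k**2 + k + 3)).
So A=k/3 + 1 and B=1, with C=k**2 + k + 3.
Set up (k/3 + 1)·f(k+1) − (1)·f(k) − (k**2 + k + 3) = 0.
Bound: deg f ≤ 1.
A polynomial solution: f(k) = 3*k.
So s_k = (B(k−1)f/C)·t_k = (3*k/(k**2 + k + 3))·t_k = -2*k*factorial(k + 2)/3**k.
Δs = -2*(k**2 + k + 3)*factorial(k + 2)/(3*3**k), as required.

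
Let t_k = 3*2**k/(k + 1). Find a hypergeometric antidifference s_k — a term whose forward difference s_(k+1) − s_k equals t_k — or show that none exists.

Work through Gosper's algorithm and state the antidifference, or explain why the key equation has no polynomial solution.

none (Gosper's algorithm certifies no s_k)

The ratio is 2*(k + 1)/(k + 2).
Gosper form: A/B · C(k+1)/C(k) with A=2*k + 2, B=k + 2, C=1.
Key eq: (2*k + 2)·f(k+1) = (k + 1)·f(k) + (1).
Degrees (1,1,0) ⇒ d ≤ -1.
Negative degree bound (-1): no f exists, t_k not Gosper-summable.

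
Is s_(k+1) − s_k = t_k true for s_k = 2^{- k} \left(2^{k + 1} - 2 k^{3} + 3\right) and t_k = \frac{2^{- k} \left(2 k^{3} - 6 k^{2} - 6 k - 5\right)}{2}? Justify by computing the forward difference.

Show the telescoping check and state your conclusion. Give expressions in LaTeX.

s_(k+1) = 2 - (k + 1)**3/2**k + 3/(2*2**k)
s_(k+1) − s_k = (4*k**3 - 2*(k + 1)**3 - 3)/(2*2**k)
(s_(k+1) − s_k) − t_k = 0

valid; difference matches t_k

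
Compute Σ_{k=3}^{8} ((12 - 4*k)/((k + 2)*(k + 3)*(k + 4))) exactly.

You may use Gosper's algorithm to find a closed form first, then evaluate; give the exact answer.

Step 1: r(k) = (k - 2)*(k + 2)/((k - 3)*(k + 5)).
So A=k + 2 and B=k + 5, with C=k - 3.
Solve (k + 2)·f(k+1) − (k + 4)·f(k) = k - 3.
deg f ≤ 2 (via 1,1,1).
A polynomial solution: f(k) = -k*(k + 17)/12.
Certificate R = B(k−1)f/C = -k*(k + 4)*(k + 17)/(12*(k - 3)) gives s_k = k*(k + 17)/(3*(k + 2)*(k + 3)).
s_(k+1) − s_k = 4*(3 - k)/(k**3 + 9*k**2 + 26*k + 24) = t_k.
Σ_(k=3)^(8) t_k = s_(9) − s_(3) = 13/22 − (2/3) = -5/66.

Σ = -5/66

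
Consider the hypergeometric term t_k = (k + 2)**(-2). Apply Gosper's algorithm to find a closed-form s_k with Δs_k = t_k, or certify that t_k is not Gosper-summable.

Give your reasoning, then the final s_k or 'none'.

r(k) = (k + 2)**2/(k + 3)**2 after simplifying.
Gosper form: A/B · C(k+1)/C(k) with A=k**2 + 4*k + 4, B=k**2 + 6*k + 9, C=1.
Key eq: (k**2 + 4*k + 4)·f(k+1) = (k**2 + 4*k + 4)·f(k) + (1).
deg f ≤ 0 (via 2,2,0).
Write f(k) = c0. Then LHS − RHS = -1, requiring -1 = 0: contradictory. No certificate.

no hypergeometric antidifference exists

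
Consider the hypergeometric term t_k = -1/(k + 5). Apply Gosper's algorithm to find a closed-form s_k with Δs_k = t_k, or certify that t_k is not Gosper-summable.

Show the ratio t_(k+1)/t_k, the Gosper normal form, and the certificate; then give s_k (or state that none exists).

Compute t_(k+1)/t_k: get (k + 5)/(k + 6).
Factor: A=k + 5; B=k + 6; C=1.
Solve (k + 5)·f(k+1) − (k + 5)·f(k) = 1.
Bound: deg f ≤ 0.
Put f(k) = c0: A·f(k+1) − B(k−1)·f(k) − C = -1; need -1 = 0 — inconsistent ⇒ no f, not summable.

not Gosper-summable; s_k does not exist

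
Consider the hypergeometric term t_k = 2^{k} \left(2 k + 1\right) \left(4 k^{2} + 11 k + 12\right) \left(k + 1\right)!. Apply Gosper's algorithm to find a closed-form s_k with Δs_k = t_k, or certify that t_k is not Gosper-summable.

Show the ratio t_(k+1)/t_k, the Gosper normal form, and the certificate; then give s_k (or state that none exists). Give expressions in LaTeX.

s_k = 2^{k} k \left(4 k - 1\right) \left(k + 1\right)!

Ratio r(k) = 2*(8*k**4 + 66*k**3 + 211*k**2 + 303*k + 162)/(8*k**3 + 26*k**2 + 35*k + 12).
So A=2*k + 4 and B=1, with C=k**3 + 13*k**2/4 + 35*k/8 + 3/2.
f must satisfy (2*k + 4)·f(k+1) − (1)·f(k) = k**3 + 13*k**2/4 + 35*k/8 + 3/2.
d = 2 from the (1,0,3) case.
Solve for f: f(k) = k*(4*k - 1)/8 (degree 2 ≤ 2).
Then R = B(k−1)f/C = k*(4*k - 1)/((2*k + 1)*(4*k**2 + 11*k + 12)), so s_k = R(k)·t_k = 2**k*k*(4*k - 1)*factorial(k + 1).
s_(k+1) − s_k = 2**k*(2*k + 1)*(4*k**2 + 11*k + 12)*factorial(k + 1) = t_k.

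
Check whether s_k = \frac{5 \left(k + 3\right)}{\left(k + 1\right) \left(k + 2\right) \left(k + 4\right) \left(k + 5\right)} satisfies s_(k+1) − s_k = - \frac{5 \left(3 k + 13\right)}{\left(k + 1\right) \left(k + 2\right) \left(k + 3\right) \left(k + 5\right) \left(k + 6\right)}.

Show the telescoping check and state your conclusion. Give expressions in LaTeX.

s_(k+1) = 5*(k + 4)/((k + 2)*(k + 3)*(k + 5)*(k + 6))
s_(k+1) − s_k = 5*(-3*k**2 - 21*k - 38)/(k**6 + 21*k**5 + 175*k**4 + 735*k**3 + 1624*k**2 + 1764*k + 720)
(s_(k+1) − s_k) − t_k = 10*(2*k + 7)/(k**6 + 21*k**5 + 175*k**4 + 735*k**3 + 1624*k**2 + 1764*k + 720)

Invalid: residual \frac{10 \left(2 k + 7\right)}{k^{6} + 21 k^{5} + 175 k^{4} + 735 k^{3} + 1624 k^{2} + 1764 k + 720} ≠ 0.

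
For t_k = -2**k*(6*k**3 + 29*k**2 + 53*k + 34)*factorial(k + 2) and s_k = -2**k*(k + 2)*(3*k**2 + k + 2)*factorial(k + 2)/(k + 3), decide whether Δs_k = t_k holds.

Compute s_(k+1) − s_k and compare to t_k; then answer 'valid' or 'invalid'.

Invalid: residual 2**k*(6*k**4 + 47*k**3 + 137*k**2 + 192*k + 100)*factorial(k + 2)/((k + 3)*(k + 4)) ≠ 0.

s_(k+1) = -2**(k + 1)*(k + 3)*(3*k**2 + 7*k + 6)*factorial(k + 3)/(k + 4)
s_(k+1) − s_k = -2**k*(6*k**5 + 65*k**4 + 281*k**3 + 616*k**2 + 682*k + 308)*factorial(k + 2)/((k + 3)*(k + 4))
(s_(k+1) − s_k) − t_k = 2**k*(6*k**4 + 47*k**3 + 137*k**2 + 192*k + 100)*factorial(k + 2)/((k + 3)*(k + 4))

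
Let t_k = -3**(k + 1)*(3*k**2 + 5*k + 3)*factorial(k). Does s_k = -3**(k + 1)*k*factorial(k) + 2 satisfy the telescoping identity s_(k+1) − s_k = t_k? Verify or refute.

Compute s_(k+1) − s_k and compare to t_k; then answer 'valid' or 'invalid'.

s_(k+1) = -3**(k + 2)*(k + 1)*factorial(k + 1) + 2
s_(k+1) − s_k = -3**(k + 1)*(3*k**2 + 5*k + 3)*factorial(k)
(s_(k+1) − s_k) − t_k = 0

valid (s_(k+1) − s_k reduces to t_k)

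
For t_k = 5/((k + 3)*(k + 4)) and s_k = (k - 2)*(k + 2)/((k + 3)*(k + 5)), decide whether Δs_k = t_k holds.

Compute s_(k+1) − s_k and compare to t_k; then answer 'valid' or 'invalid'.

s_(k+1) = (k - 1)*(k + 3)/((k + 4)*(k + 6))
s_(k+1) − s_k = (8*k**2 + 46*k + 51)/(k**4 + 18*k**3 + 119*k**2 + 342*k + 360)
(s_(k+1) − s_k) − t_k = 3*(k**2 - 3*k - 33)/(k**4 + 18*k**3 + 119*k**2 + 342*k + 360)

Invalid: residual 3*(k**2 - 3*k - 33)/(k**4 + 18*k**3 + 119*k**2 + 342*k + 360) ≠ 0.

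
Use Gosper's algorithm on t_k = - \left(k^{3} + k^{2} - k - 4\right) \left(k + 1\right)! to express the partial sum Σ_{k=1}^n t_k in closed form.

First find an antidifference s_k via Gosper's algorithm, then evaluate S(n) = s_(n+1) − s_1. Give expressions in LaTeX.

r(k) = -(k + 2)*(k - (k + 1)**3 - (k + 1)**2 + 5)/(k**3 + k**2 - k - 4) after simplifying.
Take A(k)=k + 2, B(k)=1, C(k)=k**3 + k**2 - k - 4.
Need (k + 2)·f(k+1) − (1)·f(k) = k**3 + k**2 - k - 4.
Degrees (1,0,3) ⇒ d ≤ 2.
Solving with deg f ≤ 2: f(k) = k**2 - 2*k - 2.
Certificate R = B(k−1)f/C = (k**2 - 2*k - 2)/(k**3 + k**2 - k - 4) gives s_k = (-k**2 + 2*k + 2)*factorial(k + 1).
Check: Δs_k = -(k**3 + k**2 - k - 4)*factorial(k + 1). ✓
s_(n+1) = -(n**2 - 3)*factorial(n + 2) and s_(1) = 6, so S(n) = -n**2*factorial(n + 2) + 3*factorial(n + 2) - 6.

S(n) = - n^{2} \left(n + 2\right)! + 3 \left(n + 2\right)! - 6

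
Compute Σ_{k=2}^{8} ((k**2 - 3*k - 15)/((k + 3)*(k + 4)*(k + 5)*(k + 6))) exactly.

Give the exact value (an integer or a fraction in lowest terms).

Σ = -173/10920

Ratio r(k) = (k + 3)*(3*k - (k + 1)**2 + 18)/((k + 7)*(-k**2 + 3*k + 15)).
Normal form (A,B,C) = (k + 3, k + 7, k**2 - 3*k - 15).
Solve (k + 3)·f(k+1) − (k + 6)·f(k) = k**2 - 3*k - 15.
d = 3 from the (1,1,2) case.
A polynomial solution: f(k) = -k*(k**2 + 42*k + 107)/30.
Get s_k = R·t_k = k*(-k**2 - 42*k - 107)/(30*(k + 3)*(k + 4)*(k + 5)) with R(k) = B(k−1)f(k)/C(k) = -k*(k + 6)*(k**2 + 42*k + 107)/(30*(k**2 - 3*k - 15)).
s_(k+1) − s_k = (k**2 - 3*k - 15)/(k**4 + 18*k**3 + 119*k**2 + 342*k + 360) = t_k.
Sum = s_(9) − s_(2); s_(9) = -283/3640, s_(2) = -13/210 ⇒ -173/10920.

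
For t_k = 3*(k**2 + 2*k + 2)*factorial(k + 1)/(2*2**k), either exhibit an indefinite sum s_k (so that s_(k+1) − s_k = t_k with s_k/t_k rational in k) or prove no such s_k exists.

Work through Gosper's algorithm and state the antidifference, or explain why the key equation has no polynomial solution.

s_k = 3*(k + 1)*factorial(k + 1)/2**k

Compute t_(k+1)/t_k: get (k + 2)*(2*k + (k + 1)**2 + 4)/(2*(k**2 + 2*k + 2)).
Take A(k)=k/2 + 1, B(k)=1, C(k)=k**2 + 2*k + 2.
Key eq: (k/2 + 1)·f(k+1) = (1)·f(k) + (k**2 + 2*k + 2).
Degrees (1,0,2) ⇒ d ≤ 1.
Coefficient equations give f(k) = 2*(k + 1).
R(k) = B(k−1)·f(k)/C(k) = 2*(k + 1)/(k**2 + 2*k + 2); s_k = R·t_k = 3*(k + 1)*factorial(k + 1)/2**k.
Δs = 3*(k**2 + 2*k + 2)*factorial(k + 1)/(2*2**k), as required.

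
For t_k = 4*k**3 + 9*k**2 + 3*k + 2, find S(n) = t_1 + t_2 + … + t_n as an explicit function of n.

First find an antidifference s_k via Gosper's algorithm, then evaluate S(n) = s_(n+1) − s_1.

Compute t_(k+1)/t_k: get (4*k**3 + 21*k**2 + 33*k + 18)/(4*k**3 + 9*k**2 + 3*k + 2).
Normal form (A,B,C) = (1, 1, k**3 + 9*k**2/4 + 3*k/4 + 1/2).
Key eq: (1)·f(k+1) = (1)·f(k) + (k**3 + 9*k**2/4 + 3*k/4 + 1/2).
Bound: deg f ≤ 4.
Solving with deg f ≤ 4: f(k) = k*(k**3 + k**2 - 2*k + 2)/4.
Certificate R = B(k−1)f/C = k*(k**3 + k**2 - 2*k + 2)/((k + 2)*(4*k**2 + k + 1)) gives s_k = k*(k**3 + k**2 - 2*k + 2).
Δs = 4*k**3 + 9*k**2 + 3*k + 2, as required.
Σ_(k=1)^n t_k = s_(n+1) − s_(1) = (n**4 + 5*n**3 + 7*n**2 + 5*n + 2) − (2), i.e. n*(n**3 + 5*n**2 + 7*n + 5).

S(n) = n*(n**3 + 5*n**2 + 7*n + 5)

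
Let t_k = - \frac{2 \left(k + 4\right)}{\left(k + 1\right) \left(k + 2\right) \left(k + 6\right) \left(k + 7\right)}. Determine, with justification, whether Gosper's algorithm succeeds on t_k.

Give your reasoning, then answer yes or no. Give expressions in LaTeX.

t_(k+1)/t_k = (k + 1)*(k + 5)*(k + 6)/((k + 3)*(k + 4)*(k + 8)).
So A=k + 1 and B=k + 8, with C=k**4 + 16*k**3 + 95*k**2 + 248*k + 240.
Solve (k + 1)·f(k+1) − (k + 7)·f(k) = k**4 + 16*k**3 + 95*k**2 + 248*k + 240.
From deg A=1, deg B=1, deg C=4: d=6.
Coefficient equations give f(k) = k*(k + 2)*(k + 3)*(k + 4)*(k + 5)*(k + 7)/12.
Then R = B(k−1)f/C = k*(k + 2)*(k + 7)**2/(12*(k + 4)), so s_k = R(k)·t_k = k*(-k - 7)/(6*(k**2 + 7*k + 6)).
s_(k+1) − s_k = 2*(-k - 4)/(k**4 + 16*k**3 + 83*k**2 + 152*k + 84) = t_k.

Yes. s_k = \frac{k \left(- k - 7\right)}{6 \left(k^{2} + 7 k + 6\right)}.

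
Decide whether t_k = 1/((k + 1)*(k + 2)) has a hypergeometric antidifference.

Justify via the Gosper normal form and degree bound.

Yes. s_k = k/(k + 1).

The ratio is (k + 1)/(k + 3).
Take A(k)=k + 1, B(k)=k + 3, C(k)=1.
f must satisfy (k + 1)·f(k+1) − (k + 2)·f(k) = 1.
From deg A=1, deg B=1, deg C=0: d=1.
A polynomial solution: f(k) = k.
Get s_k = R·t_k = k/(k + 1) with R(k) = B(k−1)f(k)/C(k) = k*(k + 2).
Δs = 1/(k**2 + 3*k + 2), as required.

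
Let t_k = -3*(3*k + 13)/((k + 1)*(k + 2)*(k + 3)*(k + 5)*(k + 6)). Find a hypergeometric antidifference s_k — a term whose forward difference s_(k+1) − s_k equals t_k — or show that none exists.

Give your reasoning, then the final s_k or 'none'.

r(k) = (k + 1)*(k + 5)*(3*k + 16)/((k + 4)*(k + 7)*(3*k + 13)) after simplifying.
Normal form (A,B,C) = (k + 1, k + 7, k**2 + 25*k/3 + 52/3).
f must satisfy (k + 1)·f(k+1) − (k + 6)·f(k) = k**2 + 25*k/3 + 52/3.
d = 5 from the (1,1,2) case.
A polynomial solution: f(k) = k*(k + 3)*(k + 4)*(k**2 + 8*k + 17)/30.
Certificate R = B(k−1)f/C = k*(k + 3)*(k + 6)*(k**2 + 8*k + 17)/(10*(3*k + 13)) gives s_k = 3*k*(-k**2 - 8*k - 17)/(10*(k**3 + 8*k**2 + 17*k + 10)).
Check: Δs_k = 3*(-3*k - 13)/(k**5 + 17*k**4 + 107*k**3 + 307*k**2 + 396*k + 180). ✓

s_k = 3*k*(-k**2 - 8*k - 17)/(10*(k**3 + 8*k**2 + 17*k + 10))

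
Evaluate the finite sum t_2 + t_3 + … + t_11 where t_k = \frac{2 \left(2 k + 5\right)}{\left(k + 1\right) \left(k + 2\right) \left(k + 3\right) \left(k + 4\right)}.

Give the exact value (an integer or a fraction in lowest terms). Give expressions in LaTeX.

The ratio is (k + 1)*(2*k + 7)/((k + 5)*(2*k + 5)).
Take A(k)=k + 1, B(k)=k + 5, C(k)=k + 5/2.
Need (k + 1)·f(k+1) − (k + 4)·f(k) = k + 5/2.
From deg A=1, deg B=1, deg C=1: d=3.
A polynomial solution: f(k) = k*(k + 2)*(k + 4)/6.
Get s_k = R·t_k = 2*k*(k + 4)/(3*(k**2 + 4*k + 3)) with R(k) = B(k−1)f(k)/C(k) = k*(k + 2)*(k + 4)**2/(3*(2*k + 5)).
s_(k+1) − s_k = 2*(2*k + 5)/(k**4 + 10*k**3 + 35*k**2 + 50*k + 24) = t_k.
Sum = s_(12) − s_(2); s_(12) = 128/195, s_(2) = 8/15 ⇒ 8/65.

Σ = 8/65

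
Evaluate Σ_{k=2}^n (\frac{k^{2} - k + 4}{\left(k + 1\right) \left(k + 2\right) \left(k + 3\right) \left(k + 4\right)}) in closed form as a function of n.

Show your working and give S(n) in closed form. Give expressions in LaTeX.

Compute t_(k+1)/t_k: get (k + 1)*(-k + (k + 1)**2 + 3)/((k + 5)*(k**2 - k + 4)).
Normal form (A,B,C) = (k + 1, k + 5, k**2 - k + 4).
Set up (k + 1)·f(k+1) − (k + 4)·f(k) − (k**2 - k + 4) = 0.
From deg A=1, deg B=1, deg C=2: d=3.
A polynomial solution: f(k) = k*(k**2 + 3*k + 8)/3.
Then R = B(k−1)f/C = k*(k + 4)*(k**2 + 3*k + 8)/(3*(k**2 - k + 4)), so s_k = R(k)·t_k = k*(k**2 + 3*k + 8)/(3*(k + 1)*(k + 2)*(k + 3)).
Δs = (k**2 - k + 4)/(k**4 + 10*k**3 + 35*k**2 + 50*k + 24), as required.
Σ_(k=2)^n t_k = s_(n+1) − s_(2) = ((n**3 + 6*n**2 + 17*n + 12)/(3*(n**3 + 9*n**2 + 26*n + 24))) − (1/5), i.e. (2*n**3 + 3*n**2 + 7*n - 12)/(15*(n**3 + 9*n**2 + 26*n + 24)).

S(n) = \frac{2 n^{3} + 3 n^{2} + 7 n - 12}{15 \left(n^{3} + 9 n^{2} + 26 n + 24\right)}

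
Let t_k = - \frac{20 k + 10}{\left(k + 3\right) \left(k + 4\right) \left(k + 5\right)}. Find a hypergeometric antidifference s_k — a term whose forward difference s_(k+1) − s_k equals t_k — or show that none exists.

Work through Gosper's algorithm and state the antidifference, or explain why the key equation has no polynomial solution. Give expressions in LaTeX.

s_k = - \frac{5 k \left(7 k + 1\right)}{12 \left(k + 3\right) \left(k + 4\right)}

Step 1: r(k) = (k + 3)*(2*k + 3)/((k + 6)*(2*k + 1)).
Gosper form: A/B · C(k+1)/C(k) with A=k + 3, B=k + 6, C=k + 1/2.
Key eq: (k + 3)·f(k+1) = (k + 5)·f(k) + (k + 1/2).
d = 2 from the (1,1,1) case.
Match coefficients ⇒ f(k) = k*(7*k + 1)/48.
Get s_k = R·t_k = -5*k*(7*k + 1)/(12*(k + 3)*(k + 4)) with R(k) = B(k−1)f(k)/C(k) = k*(k + 5)*(7*k + 1)/(24*(2*k + 1)).
Δs = 10*(-2*k - 1)/(k**3 + 12*k**2 + 47*k + 60), as required.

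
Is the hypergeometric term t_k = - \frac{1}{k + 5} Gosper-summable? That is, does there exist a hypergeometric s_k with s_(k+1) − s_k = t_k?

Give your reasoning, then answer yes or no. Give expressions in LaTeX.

No — key equation has no polynomial f.

t_(k+1)/t_k = (k + 5)/(k + 6).
Gosper form: A/B · C(k+1)/C(k) with A=k + 5, B=k + 6, C=1.
Solve (k + 5)·f(k+1) − (k + 5)·f(k) = 1.
deg f ≤ 0 (via 1,1,0).
Generic f = c0 gives residual -1; -1 = 0 cannot hold, so t_k is not Gosper-summable.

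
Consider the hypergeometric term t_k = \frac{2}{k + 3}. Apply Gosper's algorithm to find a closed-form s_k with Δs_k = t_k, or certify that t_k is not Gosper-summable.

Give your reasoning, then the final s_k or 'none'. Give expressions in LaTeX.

Compute t_(k+1)/t_k: get (k + 3)/(k + 4).
Normal form (A,B,C) = (k + 3, k + 4, 1).
Set up (k + 3)·f(k+1) − (k + 3)·f(k) − (1) = 0.
Degrees (1,1,0) ⇒ d ≤ 0.
Put f(k) = c0: A·f(k+1) − B(k−1)·f(k) − C = -1; need -1 = 0 — inconsistent ⇒ no f, not summable.

no hypergeometric antidifference exists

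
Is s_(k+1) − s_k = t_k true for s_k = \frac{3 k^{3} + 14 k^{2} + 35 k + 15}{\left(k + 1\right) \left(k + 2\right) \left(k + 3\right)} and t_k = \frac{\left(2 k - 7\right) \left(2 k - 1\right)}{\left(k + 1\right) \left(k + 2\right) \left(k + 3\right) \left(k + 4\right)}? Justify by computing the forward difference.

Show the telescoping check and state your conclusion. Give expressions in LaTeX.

s_(k+1) = (35*k + 3*(k + 1)**3 + 14*(k + 1)**2 + 50)/((k + 2)*(k + 3)*(k + 4))
s_(k+1) − s_k = (4*k**2 - 16*k + 7)/(k**4 + 10*k**3 + 35*k**2 + 50*k + 24)
(s_(k+1) − s_k) − t_k = 0

valid (s_(k+1) − s_k reduces to t_k)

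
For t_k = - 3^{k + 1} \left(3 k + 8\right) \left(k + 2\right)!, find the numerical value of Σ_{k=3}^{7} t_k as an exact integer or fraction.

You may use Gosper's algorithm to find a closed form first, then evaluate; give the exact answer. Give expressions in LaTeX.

Ratio r(k) = 3*(k + 3)*(3*k + 11)/(3*k + 8).
So A=3*k + 9 and B=1, with C=k + 8/3.
Need (3*k + 9)·f(k+1) − (1)·f(k) = k + 8/3.
From deg A=1, deg B=0, deg C=1: d=0.
Match coefficients ⇒ f(k) = 1/3.
R(k) = B(k−1)·f(k)/C(k) = 1/(3*k + 8); s_k = R·t_k = -3**(k + 1)*factorial(k + 2).
Check: Δs_k = -3**(k + 1)*(3*k + 8)*factorial(k + 2). ✓
Sum = s_(8) − s_(3); s_(8) = -71425670400, s_(3) = -9720 ⇒ -71425660680.

Σ = -71425660680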